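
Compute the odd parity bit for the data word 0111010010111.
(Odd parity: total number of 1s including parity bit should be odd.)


Number of 1s in data: 8
Parity bit: 1

1


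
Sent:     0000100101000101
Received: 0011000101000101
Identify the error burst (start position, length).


XOR: 0011100000000000

Burst at position 2, length 3


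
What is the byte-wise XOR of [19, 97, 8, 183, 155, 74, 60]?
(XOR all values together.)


XOR chain: 19 ^ 97 ^ 8 ^ 183 ^ 155 ^ 74 ^ 60 = 32

32


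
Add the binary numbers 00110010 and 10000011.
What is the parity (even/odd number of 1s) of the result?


00110010 = 50
10000011 = 131
Sum = 181 = 10110101
1s count = 5

odd parity (5 ones in 10110101)


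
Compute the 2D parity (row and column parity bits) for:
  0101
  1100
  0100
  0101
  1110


Row parities: 00101
Column parities: 0110

Row P: 00101, Col P: 0110, Corner: 0


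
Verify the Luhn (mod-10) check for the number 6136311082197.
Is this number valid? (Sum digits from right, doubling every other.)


Luhn sum = 49
49 mod 10 = 9

Invalid (Luhn sum mod 10 = 9)


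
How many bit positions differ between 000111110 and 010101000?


XOR: 010010110
Count of 1s: 4

4


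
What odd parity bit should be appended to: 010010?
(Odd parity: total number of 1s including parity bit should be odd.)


Number of 1s in data: 2
Parity bit: 1

1


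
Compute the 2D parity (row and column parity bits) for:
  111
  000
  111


Row parities: 101
Column parities: 000

Row P: 101, Col P: 000, Corner: 0


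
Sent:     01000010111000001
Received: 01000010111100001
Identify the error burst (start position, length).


XOR: 00000000000100000

Burst at position 11, length 1


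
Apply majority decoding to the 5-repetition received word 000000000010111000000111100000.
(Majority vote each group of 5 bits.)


Groups: 00000, 00000, 10111, 00000, 01111, 00000
Majority votes: 001010

001010


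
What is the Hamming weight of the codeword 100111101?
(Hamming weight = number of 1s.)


Counting 1s in 100111101

6


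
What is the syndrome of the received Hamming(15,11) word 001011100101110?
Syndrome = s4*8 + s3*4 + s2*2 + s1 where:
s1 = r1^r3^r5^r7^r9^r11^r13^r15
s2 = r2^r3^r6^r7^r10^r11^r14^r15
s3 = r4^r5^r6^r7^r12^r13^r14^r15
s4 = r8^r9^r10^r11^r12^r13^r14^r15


s1=0, s2=1, s3=0, s4=0

Syndrome = 2 (error at position 2)


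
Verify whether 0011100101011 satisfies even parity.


Number of 1s: 7

No, parity error (7 ones)


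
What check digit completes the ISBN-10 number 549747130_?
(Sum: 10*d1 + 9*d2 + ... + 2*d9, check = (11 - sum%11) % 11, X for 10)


Weighted sum: 279
279 mod 11 = 4

Check digit: 7


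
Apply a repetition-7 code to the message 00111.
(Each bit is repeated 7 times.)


Each bit -> 7 copies

00000000000000111111111111111111111


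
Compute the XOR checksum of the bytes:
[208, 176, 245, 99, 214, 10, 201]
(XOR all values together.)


XOR chain: 208 ^ 176 ^ 245 ^ 99 ^ 214 ^ 10 ^ 201 = 227

227


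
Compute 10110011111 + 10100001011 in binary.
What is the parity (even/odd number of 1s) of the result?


10110011111 = 1439
10100001011 = 1291
Sum = 2730 = 101010101010
1s count = 6

even parity (6 ones in 101010101010)


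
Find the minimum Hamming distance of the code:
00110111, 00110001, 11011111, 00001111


Comparing all pairs, minimum distance: 2
Can detect 1 errors, correct 0 errors

2


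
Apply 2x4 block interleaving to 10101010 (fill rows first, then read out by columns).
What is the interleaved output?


Matrix:
  1010
  1010
Read columns: 11001100

11001100


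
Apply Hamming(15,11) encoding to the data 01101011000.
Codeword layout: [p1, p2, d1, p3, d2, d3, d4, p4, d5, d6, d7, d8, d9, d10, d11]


Parity bits: p1=1, p2=0, p3=1, p4=1

100111011011000


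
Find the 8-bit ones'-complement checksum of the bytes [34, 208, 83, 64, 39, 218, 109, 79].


Sum = 834 mod 256 = 66
Complement = 189

189


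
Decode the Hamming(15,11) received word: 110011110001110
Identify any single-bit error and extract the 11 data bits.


Syndrome = 0: no error detected

Data: 01110001110 (no errors)


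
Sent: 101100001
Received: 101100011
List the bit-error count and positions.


XOR: 000000010

1 error(s) at position(s): 7


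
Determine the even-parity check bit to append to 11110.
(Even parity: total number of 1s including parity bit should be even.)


Number of 1s in data: 4
Parity bit: 0

0


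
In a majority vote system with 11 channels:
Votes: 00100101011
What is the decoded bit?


Ones: 5 out of 11
Threshold: 6

0 (5/11 voted 1)


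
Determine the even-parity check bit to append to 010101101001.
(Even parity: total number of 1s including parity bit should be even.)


Number of 1s in data: 6
Parity bit: 0

0


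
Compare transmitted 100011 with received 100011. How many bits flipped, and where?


XOR: 000000

0 errors (received matches sent)


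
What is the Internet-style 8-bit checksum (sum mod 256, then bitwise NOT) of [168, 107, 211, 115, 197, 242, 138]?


Sum = 1178 mod 256 = 154
Complement = 101

101


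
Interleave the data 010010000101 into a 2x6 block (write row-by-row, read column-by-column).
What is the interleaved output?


Matrix:
  010010
  000101
Read columns: 001000011001

001000011001


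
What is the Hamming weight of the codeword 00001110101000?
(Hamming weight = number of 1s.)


Counting 1s in 00001110101000

5


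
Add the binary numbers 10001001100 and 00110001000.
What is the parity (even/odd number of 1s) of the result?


10001001100 = 1100
00110001000 = 392
Sum = 1492 = 10111010100
1s count = 6

even parity (6 ones in 10111010100)


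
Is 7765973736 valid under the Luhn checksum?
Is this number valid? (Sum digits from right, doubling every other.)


Luhn sum = 61
61 mod 10 = 1

Invalid (Luhn sum mod 10 = 1)


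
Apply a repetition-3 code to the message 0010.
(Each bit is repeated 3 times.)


Each bit -> 3 copies

000000111000


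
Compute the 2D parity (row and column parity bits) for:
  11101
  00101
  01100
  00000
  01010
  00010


Row parities: 000001
Column parities: 11100

Row P: 000001, Col P: 11100, Corner: 1


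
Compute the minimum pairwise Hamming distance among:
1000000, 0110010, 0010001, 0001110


Comparing all pairs, minimum distance: 3
Can detect 2 errors, correct 1 errors

3


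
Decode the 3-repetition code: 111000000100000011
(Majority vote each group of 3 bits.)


Groups: 111, 000, 000, 100, 000, 011
Majority votes: 100001

100001


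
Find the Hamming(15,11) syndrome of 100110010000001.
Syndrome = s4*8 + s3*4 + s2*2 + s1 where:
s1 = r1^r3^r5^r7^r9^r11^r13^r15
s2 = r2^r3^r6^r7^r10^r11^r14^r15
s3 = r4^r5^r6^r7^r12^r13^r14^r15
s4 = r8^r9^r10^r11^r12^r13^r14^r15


s1=1, s2=1, s3=1, s4=0

Syndrome = 7 (error at position 7)


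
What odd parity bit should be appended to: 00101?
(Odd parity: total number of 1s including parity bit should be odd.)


Number of 1s in data: 2
Parity bit: 1

1


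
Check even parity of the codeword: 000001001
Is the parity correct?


Number of 1s: 2

Yes, parity is correct (2 ones)


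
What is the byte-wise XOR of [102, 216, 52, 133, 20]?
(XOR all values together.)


XOR chain: 102 ^ 216 ^ 52 ^ 133 ^ 20 = 27

27


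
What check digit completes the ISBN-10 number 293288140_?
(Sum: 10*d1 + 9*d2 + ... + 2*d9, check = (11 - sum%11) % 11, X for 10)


Weighted sum: 243
243 mod 11 = 1

Check digit: X


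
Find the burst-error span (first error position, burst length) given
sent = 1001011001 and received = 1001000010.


XOR: 0000011011

Burst at position 5, length 5


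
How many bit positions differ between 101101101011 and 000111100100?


XOR: 101010001111
Count of 1s: 7

7


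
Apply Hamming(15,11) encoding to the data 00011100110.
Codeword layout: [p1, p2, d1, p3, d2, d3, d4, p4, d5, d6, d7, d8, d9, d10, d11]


Parity bits: p1=1, p2=1, p3=1, p4=0

110100101100110


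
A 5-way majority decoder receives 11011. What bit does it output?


Ones: 4 out of 5
Threshold: 3

1 (4/5 voted 1)


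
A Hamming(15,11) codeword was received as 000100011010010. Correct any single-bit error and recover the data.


Syndrome = 0: no error detected

Data: 00001010010 (no errors)


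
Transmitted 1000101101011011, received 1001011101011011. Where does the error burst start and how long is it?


XOR: 0001110000000000

Burst at position 3, length 3


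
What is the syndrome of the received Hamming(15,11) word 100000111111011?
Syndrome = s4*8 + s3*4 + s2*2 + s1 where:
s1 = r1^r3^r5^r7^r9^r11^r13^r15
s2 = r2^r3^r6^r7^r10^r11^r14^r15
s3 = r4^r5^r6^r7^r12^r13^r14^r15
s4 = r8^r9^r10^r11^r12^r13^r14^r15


s1=1, s2=1, s3=0, s4=1

Syndrome = 11 (error at position 11)


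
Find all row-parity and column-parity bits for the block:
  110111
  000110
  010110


Row parities: 101
Column parities: 100111

Row P: 101, Col P: 100111, Corner: 0


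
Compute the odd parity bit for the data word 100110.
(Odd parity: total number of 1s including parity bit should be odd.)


Number of 1s in data: 3
Parity bit: 0

0


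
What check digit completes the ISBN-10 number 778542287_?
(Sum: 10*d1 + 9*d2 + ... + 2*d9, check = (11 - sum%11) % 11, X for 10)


Weighted sum: 312
312 mod 11 = 4

Check digit: 7


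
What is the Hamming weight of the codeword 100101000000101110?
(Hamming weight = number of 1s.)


Counting 1s in 100101000000101110

7


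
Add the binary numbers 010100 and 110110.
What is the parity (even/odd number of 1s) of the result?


010100 = 20
110110 = 54
Sum = 74 = 1001010
1s count = 3

odd parity (3 ones in 1001010)


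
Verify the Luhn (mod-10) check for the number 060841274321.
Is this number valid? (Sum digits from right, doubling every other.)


Luhn sum = 50
50 mod 10 = 0

Valid (Luhn sum mod 10 = 0)


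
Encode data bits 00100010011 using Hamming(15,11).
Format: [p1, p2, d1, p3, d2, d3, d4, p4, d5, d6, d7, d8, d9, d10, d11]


Parity bits: p1=0, p2=0, p3=1, p4=1

000101010010011


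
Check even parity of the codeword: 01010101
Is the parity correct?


Number of 1s: 4

Yes, parity is correct (4 ones)


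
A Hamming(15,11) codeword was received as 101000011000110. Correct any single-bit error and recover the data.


Syndrome = 0: no error detected

Data: 10001000110 (no errors)


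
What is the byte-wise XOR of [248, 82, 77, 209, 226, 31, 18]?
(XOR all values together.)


XOR chain: 248 ^ 82 ^ 77 ^ 209 ^ 226 ^ 31 ^ 18 = 217

217


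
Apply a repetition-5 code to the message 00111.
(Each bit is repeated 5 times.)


Each bit -> 5 copies

0000000000111111111111111


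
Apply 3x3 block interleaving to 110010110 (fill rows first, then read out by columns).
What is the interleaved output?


Matrix:
  110
  010
  110
Read columns: 101111000

101111000


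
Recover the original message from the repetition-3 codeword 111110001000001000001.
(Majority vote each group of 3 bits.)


Groups: 111, 110, 001, 000, 001, 000, 001
Majority votes: 1100000

1100000


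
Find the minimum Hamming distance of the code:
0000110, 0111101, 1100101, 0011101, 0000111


Comparing all pairs, minimum distance: 1
Can detect 0 errors, correct 0 errors

1


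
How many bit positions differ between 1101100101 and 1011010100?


XOR: 0110110001
Count of 1s: 5

5


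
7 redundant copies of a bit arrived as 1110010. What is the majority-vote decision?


Ones: 4 out of 7
Threshold: 4

1 (4/7 voted 1)


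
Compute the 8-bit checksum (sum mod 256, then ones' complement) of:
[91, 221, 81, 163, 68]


Sum = 624 mod 256 = 112
Complement = 143

143


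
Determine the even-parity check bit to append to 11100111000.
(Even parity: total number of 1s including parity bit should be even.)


Number of 1s in data: 6
Parity bit: 0

0


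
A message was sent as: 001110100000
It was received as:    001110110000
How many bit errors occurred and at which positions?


XOR: 000000010000

1 error(s) at position(s): 7


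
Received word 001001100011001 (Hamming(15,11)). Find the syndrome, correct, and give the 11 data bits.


Syndrome = 10: error at position 10

Data: 10110111001 (corrected bit 10)


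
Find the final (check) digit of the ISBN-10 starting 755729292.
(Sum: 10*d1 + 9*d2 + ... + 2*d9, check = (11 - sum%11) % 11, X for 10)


Weighted sum: 300
300 mod 11 = 3

Check digit: 8


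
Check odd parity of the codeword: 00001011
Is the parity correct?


Number of 1s: 3

Yes, parity is correct (3 ones)


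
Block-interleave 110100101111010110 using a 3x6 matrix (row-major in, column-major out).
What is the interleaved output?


Matrix:
  110100
  101111
  010110
Read columns: 110101010111011010

110101010111011010


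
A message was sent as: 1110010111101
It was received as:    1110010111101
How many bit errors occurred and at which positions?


XOR: 0000000000000

0 errors (received matches sent)


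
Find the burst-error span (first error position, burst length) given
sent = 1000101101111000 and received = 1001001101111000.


XOR: 0001100000000000

Burst at position 3, length 2


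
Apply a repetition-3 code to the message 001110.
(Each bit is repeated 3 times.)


Each bit -> 3 copies

000000111111111000


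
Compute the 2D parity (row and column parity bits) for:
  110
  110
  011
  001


Row parities: 0001
Column parities: 010

Row P: 0001, Col P: 010, Corner: 1


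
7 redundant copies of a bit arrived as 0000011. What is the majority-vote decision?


Ones: 2 out of 7
Threshold: 4

0 (2/7 voted 1)


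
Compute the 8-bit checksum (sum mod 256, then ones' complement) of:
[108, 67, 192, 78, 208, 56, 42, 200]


Sum = 951 mod 256 = 183
Complement = 72

72


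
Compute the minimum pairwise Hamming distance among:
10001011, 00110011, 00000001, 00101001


Comparing all pairs, minimum distance: 2
Can detect 1 errors, correct 0 errors

2


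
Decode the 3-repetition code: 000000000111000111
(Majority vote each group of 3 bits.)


Groups: 000, 000, 000, 111, 000, 111
Majority votes: 000101

000101


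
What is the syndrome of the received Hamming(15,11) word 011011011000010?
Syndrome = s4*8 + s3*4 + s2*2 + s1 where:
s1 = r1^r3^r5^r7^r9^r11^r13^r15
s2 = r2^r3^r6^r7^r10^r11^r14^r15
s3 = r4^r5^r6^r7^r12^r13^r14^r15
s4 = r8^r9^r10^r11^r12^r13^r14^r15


s1=1, s2=0, s3=1, s4=1

Syndrome = 13 (error at position 13)


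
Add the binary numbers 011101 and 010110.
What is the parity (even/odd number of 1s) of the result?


011101 = 29
010110 = 22
Sum = 51 = 110011
1s count = 4

even parity (4 ones in 110011)


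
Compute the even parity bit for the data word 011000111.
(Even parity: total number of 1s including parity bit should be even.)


Number of 1s in data: 5
Parity bit: 1

1


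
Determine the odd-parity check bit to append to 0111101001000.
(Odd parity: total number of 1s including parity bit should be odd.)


Number of 1s in data: 6
Parity bit: 1

1


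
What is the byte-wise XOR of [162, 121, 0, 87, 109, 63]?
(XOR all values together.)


XOR chain: 162 ^ 121 ^ 0 ^ 87 ^ 109 ^ 63 = 222

222


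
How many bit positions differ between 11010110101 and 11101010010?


XOR: 00111100111
Count of 1s: 7

7


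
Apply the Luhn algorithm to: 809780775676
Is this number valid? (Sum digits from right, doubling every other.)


Luhn sum = 60
60 mod 10 = 0

Valid (Luhn sum mod 10 = 0)


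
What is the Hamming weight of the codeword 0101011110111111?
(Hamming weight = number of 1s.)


Counting 1s in 0101011110111111

12


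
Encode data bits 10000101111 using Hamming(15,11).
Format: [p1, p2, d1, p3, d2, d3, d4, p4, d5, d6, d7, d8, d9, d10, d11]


Parity bits: p1=1, p2=0, p3=0, p4=1

101000010101111


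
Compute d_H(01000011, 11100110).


XOR: 10100101
Count of 1s: 4

4


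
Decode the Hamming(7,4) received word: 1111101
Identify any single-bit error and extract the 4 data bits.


Syndrome = 6: error at position 6

Data: 1111 (corrected bit 6)


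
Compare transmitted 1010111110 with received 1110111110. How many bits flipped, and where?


XOR: 0100000000

1 error(s) at position(s): 1


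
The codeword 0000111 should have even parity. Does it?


Number of 1s: 3

No, parity error (3 ones)


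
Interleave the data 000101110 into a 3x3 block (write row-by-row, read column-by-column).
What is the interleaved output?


Matrix:
  000
  101
  110
Read columns: 011001010

011001010


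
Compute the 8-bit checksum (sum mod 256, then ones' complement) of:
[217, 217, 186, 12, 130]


Sum = 762 mod 256 = 250
Complement = 5

5


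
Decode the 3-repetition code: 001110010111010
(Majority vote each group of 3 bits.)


Groups: 001, 110, 010, 111, 010
Majority votes: 01010

01010


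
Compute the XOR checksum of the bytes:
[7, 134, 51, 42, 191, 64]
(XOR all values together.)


XOR chain: 7 ^ 134 ^ 51 ^ 42 ^ 191 ^ 64 = 103

103


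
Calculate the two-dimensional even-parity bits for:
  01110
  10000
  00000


Row parities: 110
Column parities: 11110

Row P: 110, Col P: 11110, Corner: 0


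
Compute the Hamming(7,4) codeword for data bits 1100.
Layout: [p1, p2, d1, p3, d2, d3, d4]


Parity bits: p1=0, p2=1, p3=1

0111100


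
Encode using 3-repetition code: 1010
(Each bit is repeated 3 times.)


Each bit -> 3 copies

111000111000


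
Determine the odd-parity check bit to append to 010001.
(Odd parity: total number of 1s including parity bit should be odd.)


Number of 1s in data: 2
Parity bit: 1

1


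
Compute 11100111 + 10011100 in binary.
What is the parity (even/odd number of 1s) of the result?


11100111 = 231
10011100 = 156
Sum = 387 = 110000011
1s count = 4

even parity (4 ones in 110000011)


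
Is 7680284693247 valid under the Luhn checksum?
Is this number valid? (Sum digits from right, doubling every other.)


Luhn sum = 66
66 mod 10 = 6

Invalid (Luhn sum mod 10 = 6)


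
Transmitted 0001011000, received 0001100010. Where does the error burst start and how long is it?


XOR: 0000111010

Burst at position 4, length 5


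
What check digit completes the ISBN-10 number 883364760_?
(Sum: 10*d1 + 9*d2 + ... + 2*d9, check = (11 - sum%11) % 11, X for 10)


Weighted sum: 299
299 mod 11 = 2

Check digit: 9


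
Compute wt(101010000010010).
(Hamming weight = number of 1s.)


Counting 1s in 101010000010010

5


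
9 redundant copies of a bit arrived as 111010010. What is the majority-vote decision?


Ones: 5 out of 9
Threshold: 5

1 (5/9 voted 1)


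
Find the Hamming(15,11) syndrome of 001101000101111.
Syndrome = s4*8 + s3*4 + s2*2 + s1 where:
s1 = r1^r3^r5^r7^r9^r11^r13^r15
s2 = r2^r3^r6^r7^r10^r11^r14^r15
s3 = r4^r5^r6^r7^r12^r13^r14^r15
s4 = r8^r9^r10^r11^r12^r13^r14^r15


s1=1, s2=1, s3=0, s4=1

Syndrome = 11 (error at position 11)


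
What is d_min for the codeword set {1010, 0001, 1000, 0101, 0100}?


Comparing all pairs, minimum distance: 1
Can detect 0 errors, correct 0 errors

1


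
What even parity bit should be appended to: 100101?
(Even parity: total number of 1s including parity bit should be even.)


Number of 1s in data: 3
Parity bit: 1

1


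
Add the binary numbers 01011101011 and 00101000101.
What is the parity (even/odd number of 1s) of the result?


01011101011 = 747
00101000101 = 325
Sum = 1072 = 10000110000
1s count = 3

odd parity (3 ones in 10000110000)


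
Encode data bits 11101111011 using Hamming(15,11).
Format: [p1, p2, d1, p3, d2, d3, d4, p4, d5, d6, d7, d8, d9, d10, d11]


Parity bits: p1=1, p2=0, p3=1, p4=0

101111001111011


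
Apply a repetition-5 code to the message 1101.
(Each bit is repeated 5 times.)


Each bit -> 5 copies

11111111110000011111


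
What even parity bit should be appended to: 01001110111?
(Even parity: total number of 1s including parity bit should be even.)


Number of 1s in data: 7
Parity bit: 1

1


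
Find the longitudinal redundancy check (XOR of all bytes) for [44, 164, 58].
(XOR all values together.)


XOR chain: 44 ^ 164 ^ 58 = 178

178


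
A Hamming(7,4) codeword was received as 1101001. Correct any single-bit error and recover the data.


Syndrome = 0: no error detected

Data: 0001 (no errors)


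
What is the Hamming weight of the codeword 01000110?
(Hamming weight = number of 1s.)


Counting 1s in 01000110

3


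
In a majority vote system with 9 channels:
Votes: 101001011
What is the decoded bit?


Ones: 5 out of 9
Threshold: 5

1 (5/9 voted 1)


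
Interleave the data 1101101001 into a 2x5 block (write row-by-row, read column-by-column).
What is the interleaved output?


Matrix:
  11011
  01001
Read columns: 1011001011

1011001011


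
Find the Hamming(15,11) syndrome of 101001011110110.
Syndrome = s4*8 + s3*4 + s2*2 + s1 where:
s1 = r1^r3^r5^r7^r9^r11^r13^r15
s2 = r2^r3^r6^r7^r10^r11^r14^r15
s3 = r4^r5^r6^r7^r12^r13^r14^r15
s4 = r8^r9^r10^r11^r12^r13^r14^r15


s1=1, s2=1, s3=1, s4=0

Syndrome = 7 (error at position 7)


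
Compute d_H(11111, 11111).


XOR: 00000
Count of 1s: 0

0


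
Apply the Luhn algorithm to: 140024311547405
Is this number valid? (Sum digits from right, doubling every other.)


Luhn sum = 44
44 mod 10 = 4

Invalid (Luhn sum mod 10 = 4)


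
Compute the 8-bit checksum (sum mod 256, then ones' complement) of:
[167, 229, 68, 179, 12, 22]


Sum = 677 mod 256 = 165
Complement = 90

90


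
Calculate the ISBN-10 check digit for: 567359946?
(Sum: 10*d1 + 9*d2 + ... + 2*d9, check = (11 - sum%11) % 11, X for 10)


Weighted sum: 316
316 mod 11 = 8

Check digit: 3


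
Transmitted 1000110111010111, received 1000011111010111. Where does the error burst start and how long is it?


XOR: 0000101000000000

Burst at position 4, length 3


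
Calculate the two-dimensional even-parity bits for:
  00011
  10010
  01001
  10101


Row parities: 0001
Column parities: 01101

Row P: 0001, Col P: 01101, Corner: 1


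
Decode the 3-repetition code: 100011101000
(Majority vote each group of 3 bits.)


Groups: 100, 011, 101, 000
Majority votes: 0110

0110


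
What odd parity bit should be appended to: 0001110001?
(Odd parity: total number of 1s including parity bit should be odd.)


Number of 1s in data: 4
Parity bit: 1

1


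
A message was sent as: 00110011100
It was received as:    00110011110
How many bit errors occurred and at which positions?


XOR: 00000000010

1 error(s) at position(s): 9


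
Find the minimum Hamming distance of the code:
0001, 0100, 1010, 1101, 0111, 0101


Comparing all pairs, minimum distance: 1
Can detect 0 errors, correct 0 errors

1


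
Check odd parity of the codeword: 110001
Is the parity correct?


Number of 1s: 3

Yes, parity is correct (3 ones)


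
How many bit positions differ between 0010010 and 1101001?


XOR: 1111011
Count of 1s: 6

6


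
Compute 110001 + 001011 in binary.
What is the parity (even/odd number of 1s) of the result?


110001 = 49
001011 = 11
Sum = 60 = 111100
1s count = 4

even parity (4 ones in 111100)


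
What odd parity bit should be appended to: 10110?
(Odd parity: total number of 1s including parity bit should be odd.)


Number of 1s in data: 3
Parity bit: 0

0


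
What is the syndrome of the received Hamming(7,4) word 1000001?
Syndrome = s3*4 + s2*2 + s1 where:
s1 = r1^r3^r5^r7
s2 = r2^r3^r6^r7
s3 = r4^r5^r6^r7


s1=0, s2=1, s3=1

Syndrome = 6 (error at position 6)


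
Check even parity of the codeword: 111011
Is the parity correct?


Number of 1s: 5

No, parity error (5 ones)


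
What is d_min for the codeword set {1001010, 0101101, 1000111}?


Comparing all pairs, minimum distance: 3
Can detect 2 errors, correct 1 errors

3


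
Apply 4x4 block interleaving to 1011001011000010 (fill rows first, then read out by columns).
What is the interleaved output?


Matrix:
  1011
  0010
  1100
  0010
Read columns: 1010001011011000

1010001011011000


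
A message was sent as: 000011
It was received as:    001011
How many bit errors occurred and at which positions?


XOR: 001000

1 error(s) at position(s): 2


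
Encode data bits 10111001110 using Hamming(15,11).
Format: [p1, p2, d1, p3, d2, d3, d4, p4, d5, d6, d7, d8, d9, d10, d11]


Parity bits: p1=0, p2=0, p3=1, p4=0

001101101001110


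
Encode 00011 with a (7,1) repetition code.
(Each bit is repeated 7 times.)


Each bit -> 7 copies

00000000000000000000011111111111111


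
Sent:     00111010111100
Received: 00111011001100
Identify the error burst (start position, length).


XOR: 00000001110000

Burst at position 7, length 3


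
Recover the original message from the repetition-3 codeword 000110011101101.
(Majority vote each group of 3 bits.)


Groups: 000, 110, 011, 101, 101
Majority votes: 01111

01111


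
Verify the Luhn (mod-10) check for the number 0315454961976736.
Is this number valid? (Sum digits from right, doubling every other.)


Luhn sum = 82
82 mod 10 = 2

Invalid (Luhn sum mod 10 = 2)


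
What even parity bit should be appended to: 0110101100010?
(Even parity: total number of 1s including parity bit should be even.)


Number of 1s in data: 6
Parity bit: 0

0


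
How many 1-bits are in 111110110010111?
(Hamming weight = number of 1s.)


Counting 1s in 111110110010111

11


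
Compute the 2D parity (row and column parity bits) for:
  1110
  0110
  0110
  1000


Row parities: 1001
Column parities: 0110

Row P: 1001, Col P: 0110, Corner: 0


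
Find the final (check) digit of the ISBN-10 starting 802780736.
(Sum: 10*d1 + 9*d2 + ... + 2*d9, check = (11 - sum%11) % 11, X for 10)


Weighted sum: 242
242 mod 11 = 0

Check digit: 0


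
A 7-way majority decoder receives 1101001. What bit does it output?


Ones: 4 out of 7
Threshold: 4

1 (4/7 voted 1)


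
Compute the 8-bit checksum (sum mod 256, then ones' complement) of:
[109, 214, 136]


Sum = 459 mod 256 = 203
Complement = 52

52


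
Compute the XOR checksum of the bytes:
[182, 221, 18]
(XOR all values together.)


XOR chain: 182 ^ 221 ^ 18 = 121

121


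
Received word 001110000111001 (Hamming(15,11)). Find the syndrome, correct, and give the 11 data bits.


Syndrome = 0: no error detected

Data: 11000111001 (no errors)


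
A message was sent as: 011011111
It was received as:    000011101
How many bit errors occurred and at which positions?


XOR: 011000010

3 error(s) at position(s): 1, 2, 7


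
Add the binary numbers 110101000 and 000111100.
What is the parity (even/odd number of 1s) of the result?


110101000 = 424
000111100 = 60
Sum = 484 = 111100100
1s count = 5

odd parity (5 ones in 111100100)


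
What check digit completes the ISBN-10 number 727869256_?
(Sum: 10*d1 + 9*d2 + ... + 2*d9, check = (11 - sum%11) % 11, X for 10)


Weighted sum: 316
316 mod 11 = 8

Check digit: 3


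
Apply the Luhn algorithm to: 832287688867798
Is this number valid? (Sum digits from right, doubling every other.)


Luhn sum = 96
96 mod 10 = 6

Invalid (Luhn sum mod 10 = 6)


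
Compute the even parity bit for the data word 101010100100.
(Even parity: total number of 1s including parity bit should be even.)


Number of 1s in data: 5
Parity bit: 1

1


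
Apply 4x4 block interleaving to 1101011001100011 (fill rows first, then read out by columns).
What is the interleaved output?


Matrix:
  1101
  0110
  0110
  0011
Read columns: 1000111001111001

1000111001111001


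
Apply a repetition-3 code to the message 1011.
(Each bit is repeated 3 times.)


Each bit -> 3 copies

111000111111


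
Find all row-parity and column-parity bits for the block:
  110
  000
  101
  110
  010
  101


Row parities: 000010
Column parities: 010

Row P: 000010, Col P: 010, Corner: 1


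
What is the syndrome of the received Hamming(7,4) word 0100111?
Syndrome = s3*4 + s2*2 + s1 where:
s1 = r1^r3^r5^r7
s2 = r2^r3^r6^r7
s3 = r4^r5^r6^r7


s1=0, s2=1, s3=1

Syndrome = 6 (error at position 6)


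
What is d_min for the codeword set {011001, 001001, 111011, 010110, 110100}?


Comparing all pairs, minimum distance: 1
Can detect 0 errors, correct 0 errors

1


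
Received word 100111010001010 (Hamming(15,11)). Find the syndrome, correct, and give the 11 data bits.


Syndrome = 12: error at position 12

Data: 01100000010 (corrected bit 12)


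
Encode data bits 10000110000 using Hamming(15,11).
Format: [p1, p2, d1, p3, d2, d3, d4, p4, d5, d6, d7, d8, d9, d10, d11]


Parity bits: p1=0, p2=1, p3=0, p4=0

011000000110000


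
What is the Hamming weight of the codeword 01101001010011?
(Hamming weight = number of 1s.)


Counting 1s in 01101001010011

7


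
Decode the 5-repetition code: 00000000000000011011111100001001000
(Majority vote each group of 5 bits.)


Groups: 00000, 00000, 00000, 11011, 11110, 00010, 01000
Majority votes: 0001100

0001100


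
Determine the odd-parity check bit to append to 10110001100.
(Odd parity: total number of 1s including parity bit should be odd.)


Number of 1s in data: 5
Parity bit: 0

0


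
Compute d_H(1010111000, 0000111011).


XOR: 1010000011
Count of 1s: 4

4


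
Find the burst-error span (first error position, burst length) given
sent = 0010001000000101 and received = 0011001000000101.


XOR: 0001000000000000

Burst at position 3, length 1


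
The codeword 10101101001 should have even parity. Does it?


Number of 1s: 6

Yes, parity is correct (6 ones)


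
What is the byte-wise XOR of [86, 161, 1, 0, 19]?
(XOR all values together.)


XOR chain: 86 ^ 161 ^ 1 ^ 0 ^ 19 = 229

229


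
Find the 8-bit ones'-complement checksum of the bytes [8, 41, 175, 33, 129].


Sum = 386 mod 256 = 130
Complement = 125

125


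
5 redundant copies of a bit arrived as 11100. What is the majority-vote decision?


Ones: 3 out of 5
Threshold: 3

1 (3/5 voted 1)


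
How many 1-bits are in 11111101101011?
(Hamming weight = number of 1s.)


Counting 1s in 11111101101011

11


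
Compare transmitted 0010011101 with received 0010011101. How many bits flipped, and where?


XOR: 0000000000

0 errors (received matches sent)


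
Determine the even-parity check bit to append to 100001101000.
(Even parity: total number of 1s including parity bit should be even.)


Number of 1s in data: 4
Parity bit: 0

0


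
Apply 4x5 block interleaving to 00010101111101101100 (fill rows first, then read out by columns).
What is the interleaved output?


Matrix:
  00010
  10111
  11011
  01100
Read columns: 01100011010111100110

01100011010111100110


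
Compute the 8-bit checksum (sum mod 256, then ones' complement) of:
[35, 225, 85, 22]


Sum = 367 mod 256 = 111
Complement = 144

144


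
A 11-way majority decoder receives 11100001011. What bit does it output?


Ones: 6 out of 11
Threshold: 6

1 (6/11 voted 1)


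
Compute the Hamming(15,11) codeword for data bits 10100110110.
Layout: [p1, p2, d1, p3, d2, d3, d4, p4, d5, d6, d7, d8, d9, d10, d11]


Parity bits: p1=1, p2=1, p3=1, p4=0

111101000110110


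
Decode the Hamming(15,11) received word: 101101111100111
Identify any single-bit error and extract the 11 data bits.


Syndrome = 0: no error detected

Data: 10111100111 (no errors)


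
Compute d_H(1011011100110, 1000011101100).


XOR: 0011000001010
Count of 1s: 4

4


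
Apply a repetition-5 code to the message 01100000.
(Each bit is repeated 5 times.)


Each bit -> 5 copies

0000011111111110000000000000000000000000


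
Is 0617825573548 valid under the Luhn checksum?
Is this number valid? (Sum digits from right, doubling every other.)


Luhn sum = 61
61 mod 10 = 1

Invalid (Luhn sum mod 10 = 1)


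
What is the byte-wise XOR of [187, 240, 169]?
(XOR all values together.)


XOR chain: 187 ^ 240 ^ 169 = 226

226


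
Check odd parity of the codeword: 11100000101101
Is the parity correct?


Number of 1s: 7

Yes, parity is correct (7 ones)


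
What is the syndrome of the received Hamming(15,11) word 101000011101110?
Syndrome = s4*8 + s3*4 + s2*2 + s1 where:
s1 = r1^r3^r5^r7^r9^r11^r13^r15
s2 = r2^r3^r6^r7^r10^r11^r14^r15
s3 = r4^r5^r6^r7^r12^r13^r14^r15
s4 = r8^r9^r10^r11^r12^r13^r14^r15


s1=0, s2=1, s3=1, s4=0

Syndrome = 6 (error at position 6)


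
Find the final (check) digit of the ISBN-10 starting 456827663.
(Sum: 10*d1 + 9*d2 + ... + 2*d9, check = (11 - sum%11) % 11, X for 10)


Weighted sum: 284
284 mod 11 = 9

Check digit: 2


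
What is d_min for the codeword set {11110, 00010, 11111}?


Comparing all pairs, minimum distance: 1
Can detect 0 errors, correct 0 errors

1


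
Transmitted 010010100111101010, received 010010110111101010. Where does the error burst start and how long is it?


XOR: 000000010000000000

Burst at position 7, length 1


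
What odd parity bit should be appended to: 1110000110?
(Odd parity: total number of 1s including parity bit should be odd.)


Number of 1s in data: 5
Parity bit: 0

0


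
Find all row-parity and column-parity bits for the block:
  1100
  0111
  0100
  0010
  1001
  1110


Row parities: 011101
Column parities: 1010

Row P: 011101, Col P: 1010, Corner: 0


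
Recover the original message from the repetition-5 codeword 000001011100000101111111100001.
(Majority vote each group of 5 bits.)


Groups: 00000, 10111, 00000, 10111, 11111, 00001
Majority votes: 010110

010110


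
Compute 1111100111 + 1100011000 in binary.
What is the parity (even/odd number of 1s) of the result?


1111100111 = 999
1100011000 = 792
Sum = 1791 = 11011111111
1s count = 10

even parity (10 ones in 11011111111)


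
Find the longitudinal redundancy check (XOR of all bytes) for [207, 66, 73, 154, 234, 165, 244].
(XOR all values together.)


XOR chain: 207 ^ 66 ^ 73 ^ 154 ^ 234 ^ 165 ^ 244 = 229

229


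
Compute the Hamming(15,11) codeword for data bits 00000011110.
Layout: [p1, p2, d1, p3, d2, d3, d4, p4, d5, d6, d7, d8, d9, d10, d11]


Parity bits: p1=0, p2=0, p3=1, p4=0

000100000011110


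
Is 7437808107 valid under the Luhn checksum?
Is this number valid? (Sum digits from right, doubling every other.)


Luhn sum = 44
44 mod 10 = 4

Invalid (Luhn sum mod 10 = 4)


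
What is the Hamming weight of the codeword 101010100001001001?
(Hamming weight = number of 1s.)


Counting 1s in 101010100001001001

7


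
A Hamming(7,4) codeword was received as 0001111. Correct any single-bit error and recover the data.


Syndrome = 0: no error detected

Data: 0111 (no errors)


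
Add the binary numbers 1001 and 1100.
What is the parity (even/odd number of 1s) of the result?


1001 = 9
1100 = 12
Sum = 21 = 10101
1s count = 3

odd parity (3 ones in 10101)


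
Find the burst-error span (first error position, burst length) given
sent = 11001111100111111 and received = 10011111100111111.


XOR: 01010000000000000

Burst at position 1, length 3


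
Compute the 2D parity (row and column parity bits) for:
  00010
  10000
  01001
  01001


Row parities: 1100
Column parities: 10010

Row P: 1100, Col P: 10010, Corner: 0


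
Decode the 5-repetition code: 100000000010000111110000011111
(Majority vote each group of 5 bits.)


Groups: 10000, 00000, 10000, 11111, 00000, 11111
Majority votes: 000101

000101


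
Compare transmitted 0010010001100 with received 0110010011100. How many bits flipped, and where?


XOR: 0100000010000

2 error(s) at position(s): 1, 8


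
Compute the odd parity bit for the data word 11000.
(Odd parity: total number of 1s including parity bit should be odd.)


Number of 1s in data: 2
Parity bit: 1

1


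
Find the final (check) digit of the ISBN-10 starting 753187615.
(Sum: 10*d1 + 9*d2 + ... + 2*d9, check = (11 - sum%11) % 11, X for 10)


Weighted sum: 266
266 mod 11 = 2

Check digit: 9


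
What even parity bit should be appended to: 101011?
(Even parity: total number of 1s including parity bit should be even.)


Number of 1s in data: 4
Parity bit: 0

0


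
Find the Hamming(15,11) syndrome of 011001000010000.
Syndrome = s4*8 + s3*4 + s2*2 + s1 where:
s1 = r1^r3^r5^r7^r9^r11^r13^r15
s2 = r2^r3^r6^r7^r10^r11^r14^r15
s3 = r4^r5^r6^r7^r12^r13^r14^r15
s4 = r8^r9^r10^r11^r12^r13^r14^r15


s1=0, s2=0, s3=1, s4=1

Syndrome = 12 (error at position 12)


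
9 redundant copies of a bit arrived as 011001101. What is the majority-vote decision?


Ones: 5 out of 9
Threshold: 5

1 (5/9 voted 1)


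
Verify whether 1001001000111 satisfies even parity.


Number of 1s: 6

Yes, parity is correct (6 ones)


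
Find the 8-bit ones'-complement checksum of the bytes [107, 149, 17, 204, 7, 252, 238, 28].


Sum = 1002 mod 256 = 234
Complement = 21

21


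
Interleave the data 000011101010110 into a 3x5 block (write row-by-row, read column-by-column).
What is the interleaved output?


Matrix:
  00001
  11010
  10110
Read columns: 011010001011100

011010001011100


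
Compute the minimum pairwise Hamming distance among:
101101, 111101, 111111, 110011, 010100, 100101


Comparing all pairs, minimum distance: 1
Can detect 0 errors, correct 0 errors

1


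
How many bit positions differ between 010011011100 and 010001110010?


XOR: 000010101110
Count of 1s: 5

5


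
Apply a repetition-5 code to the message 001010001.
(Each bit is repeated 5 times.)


Each bit -> 5 copies

000000000011111000001111100000000000000011111


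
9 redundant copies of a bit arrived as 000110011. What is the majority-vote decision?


Ones: 4 out of 9
Threshold: 5

0 (4/9 voted 1)


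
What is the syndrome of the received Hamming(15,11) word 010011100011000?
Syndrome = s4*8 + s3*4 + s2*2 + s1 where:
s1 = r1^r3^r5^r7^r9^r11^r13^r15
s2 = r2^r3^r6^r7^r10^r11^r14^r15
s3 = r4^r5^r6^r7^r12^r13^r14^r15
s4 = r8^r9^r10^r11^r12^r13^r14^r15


s1=1, s2=0, s3=0, s4=0

Syndrome = 1 (error at position 1)


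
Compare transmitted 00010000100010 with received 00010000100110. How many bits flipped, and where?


XOR: 00000000000100

1 error(s) at position(s): 11


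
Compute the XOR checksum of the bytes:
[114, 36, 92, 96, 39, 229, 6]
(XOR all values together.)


XOR chain: 114 ^ 36 ^ 92 ^ 96 ^ 39 ^ 229 ^ 6 = 174

174


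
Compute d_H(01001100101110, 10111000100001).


XOR: 11110100001111
Count of 1s: 9

9


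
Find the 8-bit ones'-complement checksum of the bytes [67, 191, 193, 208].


Sum = 659 mod 256 = 147
Complement = 108

108


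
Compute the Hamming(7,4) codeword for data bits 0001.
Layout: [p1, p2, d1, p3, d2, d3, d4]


Parity bits: p1=1, p2=1, p3=1

1101001


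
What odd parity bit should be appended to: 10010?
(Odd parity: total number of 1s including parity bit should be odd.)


Number of 1s in data: 2
Parity bit: 1

1


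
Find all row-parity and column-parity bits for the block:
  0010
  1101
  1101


Row parities: 111
Column parities: 0010

Row P: 111, Col P: 0010, Corner: 1


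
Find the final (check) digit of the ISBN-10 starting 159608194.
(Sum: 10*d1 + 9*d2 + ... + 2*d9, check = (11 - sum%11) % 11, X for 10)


Weighted sum: 248
248 mod 11 = 6

Check digit: 5


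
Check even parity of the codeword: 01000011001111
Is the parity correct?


Number of 1s: 7

No, parity error (7 ones)


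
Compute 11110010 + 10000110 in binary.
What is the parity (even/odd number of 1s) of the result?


11110010 = 242
10000110 = 134
Sum = 376 = 101111000
1s count = 5

odd parity (5 ones in 101111000)
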